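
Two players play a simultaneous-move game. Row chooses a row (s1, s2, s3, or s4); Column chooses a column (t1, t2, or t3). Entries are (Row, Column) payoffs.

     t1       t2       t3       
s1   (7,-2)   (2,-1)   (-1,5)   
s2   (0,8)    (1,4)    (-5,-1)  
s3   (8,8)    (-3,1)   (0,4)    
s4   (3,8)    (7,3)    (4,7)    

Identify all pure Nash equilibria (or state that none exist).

Check mutual best responses: a cell is a NE iff neither player can gain by unilaterally deviating.
Row's best responses — vs t1: s3 (payoff 8); vs t2: s4 (payoff 7); vs t3: s4 (payoff 4).
Column's best responses — vs s1: t3 (payoff 5); vs s2: t1 (payoff 8); vs s3: t1 (payoff 8); vs s4: t1 (payoff 8).
The only mutual best response is (s3, t1); neither player gains by switching there.

(s3, t1)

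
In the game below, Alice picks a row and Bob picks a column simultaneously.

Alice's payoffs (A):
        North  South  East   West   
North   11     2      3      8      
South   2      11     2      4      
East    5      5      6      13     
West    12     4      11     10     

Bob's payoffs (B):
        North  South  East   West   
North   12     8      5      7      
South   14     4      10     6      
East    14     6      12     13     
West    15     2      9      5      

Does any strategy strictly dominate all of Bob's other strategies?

North

A strategy is strictly dominant if it gives Bob a strictly higher payoff than every other strategy, against every choice by the opponent.
North strictly dominates: vs North: 12 > each of {8, 5, 7}; vs South: 14 > each of {4, 10, 6}; vs East: 14 > each of {6, 12, 13}; vs West: 15 > each of {2, 9, 5}.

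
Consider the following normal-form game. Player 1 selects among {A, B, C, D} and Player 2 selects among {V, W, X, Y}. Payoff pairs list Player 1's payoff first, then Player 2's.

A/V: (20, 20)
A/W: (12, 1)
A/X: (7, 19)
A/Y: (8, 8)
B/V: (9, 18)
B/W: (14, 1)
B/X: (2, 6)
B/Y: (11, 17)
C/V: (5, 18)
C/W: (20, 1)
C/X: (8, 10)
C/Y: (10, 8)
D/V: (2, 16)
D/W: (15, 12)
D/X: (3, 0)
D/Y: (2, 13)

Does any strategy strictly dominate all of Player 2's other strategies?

A strategy is strictly dominant if it gives Player 2 a strictly higher payoff than every other strategy, against every choice by the opponent.
V strictly dominates: vs A: 20 > each of {1, 19, 8}; vs B: 18 > each of {1, 6, 17}; vs C: 18 > each of {1, 10, 8}; vs D: 16 > each of {12, 0, 13}.

V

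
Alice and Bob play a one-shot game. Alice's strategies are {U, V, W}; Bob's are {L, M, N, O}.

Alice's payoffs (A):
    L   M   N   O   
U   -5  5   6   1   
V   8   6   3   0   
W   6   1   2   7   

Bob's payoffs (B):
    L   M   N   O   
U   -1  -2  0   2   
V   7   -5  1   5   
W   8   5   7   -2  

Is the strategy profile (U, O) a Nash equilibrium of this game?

No

Holding Bob at O: Alice gets 1 from U but could get 7 by switching to W. Alice has a profitable deviation.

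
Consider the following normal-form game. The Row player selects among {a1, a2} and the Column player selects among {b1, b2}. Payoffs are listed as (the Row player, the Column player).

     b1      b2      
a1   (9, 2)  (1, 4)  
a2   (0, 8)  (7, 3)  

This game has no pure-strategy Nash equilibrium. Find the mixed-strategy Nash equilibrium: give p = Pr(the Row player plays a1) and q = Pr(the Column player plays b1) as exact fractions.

Each player's mixing probability is pinned down by making the *other* player indifferent.
The Column player indifferent between b1 and b2: p·2 + (1−p)·8 = p·4 + (1−p)·3 ⟹ 8 + (-6)p = 3 + 1p ⟹ p = 5/7.
The Row player indifferent between a1 and a2: q·9 + (1−q)·1 = q·0 + (1−q)·7 ⟹ 1 + 8q = 7 + (-7)q ⟹ q = 2/5.

p = 5/7, q = 2/5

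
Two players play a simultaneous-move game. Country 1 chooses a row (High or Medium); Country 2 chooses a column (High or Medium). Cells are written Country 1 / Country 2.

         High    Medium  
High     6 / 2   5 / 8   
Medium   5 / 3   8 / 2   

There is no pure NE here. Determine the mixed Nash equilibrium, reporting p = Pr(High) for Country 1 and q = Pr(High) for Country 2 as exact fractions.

Each player's mixing probability is pinned down by making the *other* player indifferent.
Country 2 indifferent between High and Medium: p·2 + (1−p)·3 = p·8 + (1−p)·2 ⟹ 3 + (-1)p = 2 + 6p ⟹ p = 1/7.
Country 1 indifferent between High and Medium: q·6 + (1−q)·5 = q·5 + (1−q)·8 ⟹ 5 + 1q = 8 + (-3)q ⟹ q = 3/4.

p = 1/7, q = 3/4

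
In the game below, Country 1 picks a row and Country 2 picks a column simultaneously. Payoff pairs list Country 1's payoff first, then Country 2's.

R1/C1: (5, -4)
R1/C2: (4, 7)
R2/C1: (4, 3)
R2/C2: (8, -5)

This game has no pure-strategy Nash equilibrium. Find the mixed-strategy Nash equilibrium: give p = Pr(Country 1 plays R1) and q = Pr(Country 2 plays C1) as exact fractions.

p = 8/19, q = 4/5

Each player's mixing probability is pinned down by making the *other* player indifferent.
Country 2 indifferent between C1 and C2: p·(-4) + (1−p)·3 = p·7 + (1−p)·(-5) ⟹ 3 + (-7)p = (-5) + 12p ⟹ p = 8/19.
Country 1 indifferent between R1 and R2: q·5 + (1−q)·4 = q·4 + (1−q)·8 ⟹ 4 + 1q = 8 + (-4)q ⟹ q = 4/5.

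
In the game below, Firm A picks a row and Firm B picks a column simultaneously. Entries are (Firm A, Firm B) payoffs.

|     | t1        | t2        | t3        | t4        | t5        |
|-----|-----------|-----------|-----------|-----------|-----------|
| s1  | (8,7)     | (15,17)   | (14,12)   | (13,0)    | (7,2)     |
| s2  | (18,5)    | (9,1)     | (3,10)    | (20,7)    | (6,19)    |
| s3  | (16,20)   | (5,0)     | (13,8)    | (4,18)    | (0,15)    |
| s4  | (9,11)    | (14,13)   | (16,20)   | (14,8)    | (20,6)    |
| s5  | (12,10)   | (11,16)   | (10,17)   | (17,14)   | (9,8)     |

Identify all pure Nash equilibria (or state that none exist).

Find each player's best response to every opponent strategy; NE are the intersections.
Firm A's best responses — vs t1: s2 (payoff 18); vs t2: s1 (payoff 15); vs t3: s4 (payoff 16); vs t4: s2 (payoff 20); vs t5: s4 (payoff 20).
Firm B's best responses — vs s1: t2 (payoff 17); vs s2: t5 (payoff 19); vs s3: t1 (payoff 20); vs s4: t3 (payoff 20); vs s5: t3 (payoff 17).
Mutual best responses occur at (s1, t2) and (s4, t3); at each, neither player gains by switching.

(s1, t2) and (s4, t3)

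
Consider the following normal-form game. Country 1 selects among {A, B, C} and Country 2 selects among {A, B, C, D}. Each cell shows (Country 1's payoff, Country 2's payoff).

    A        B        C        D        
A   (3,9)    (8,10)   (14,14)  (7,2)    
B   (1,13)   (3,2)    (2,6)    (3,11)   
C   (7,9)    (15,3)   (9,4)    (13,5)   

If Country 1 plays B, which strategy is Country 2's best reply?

A

With Country 1 fixed at B, Country 2's payoffs are: A → 13, B → 2, C → 6, D → 11.
The maximum is 13, achieved by A.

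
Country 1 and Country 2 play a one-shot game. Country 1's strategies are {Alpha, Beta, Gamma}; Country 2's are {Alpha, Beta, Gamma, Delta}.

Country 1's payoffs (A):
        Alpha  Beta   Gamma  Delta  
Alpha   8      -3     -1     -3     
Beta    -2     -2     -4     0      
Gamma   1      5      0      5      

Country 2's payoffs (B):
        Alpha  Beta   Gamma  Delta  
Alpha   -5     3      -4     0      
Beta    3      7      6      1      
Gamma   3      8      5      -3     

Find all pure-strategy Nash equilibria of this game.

(Gamma, Beta)

Check mutual best responses: a cell is a NE iff neither player can gain by unilaterally deviating.
Country 1's best responses — vs Alpha: Alpha (payoff 8); vs Beta: Gamma (payoff 5); vs Gamma: Gamma (payoff 0); vs Delta: Gamma (payoff 5).
Country 2's best responses — vs Alpha: Beta (payoff 3); vs Beta: Beta (payoff 7); vs Gamma: Beta (payoff 8).
The only mutual best response is (Gamma, Beta); neither player gains by switching there.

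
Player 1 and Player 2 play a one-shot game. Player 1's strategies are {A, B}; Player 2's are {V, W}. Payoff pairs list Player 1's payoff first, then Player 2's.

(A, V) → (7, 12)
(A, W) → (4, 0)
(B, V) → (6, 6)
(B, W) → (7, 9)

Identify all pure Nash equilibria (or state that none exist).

Check mutual best responses: a cell is a NE iff neither player can gain by unilaterally deviating.
Player 1's best responses — vs V: A (payoff 7); vs W: B (payoff 7).
Player 2's best responses — vs A: V (payoff 12); vs B: W (payoff 9).
Mutual best responses occur at (A, V) and (B, W); at each, neither player gains by switching.

(A, V) and (B, W)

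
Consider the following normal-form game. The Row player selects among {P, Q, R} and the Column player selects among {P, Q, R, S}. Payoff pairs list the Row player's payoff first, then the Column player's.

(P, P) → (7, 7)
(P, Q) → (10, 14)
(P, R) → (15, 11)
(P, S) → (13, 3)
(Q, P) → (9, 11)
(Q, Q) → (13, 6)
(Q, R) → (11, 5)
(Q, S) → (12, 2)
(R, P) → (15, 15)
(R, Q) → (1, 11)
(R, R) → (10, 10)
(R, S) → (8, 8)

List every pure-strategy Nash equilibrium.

(R, P)

A profile is a Nash equilibrium when each player is best-responding to the other.
The Row player's best responses — vs P: R (payoff 15); vs Q: Q (payoff 13); vs R: P (payoff 15); vs S: P (payoff 13).
The Column player's best responses — vs P: Q (payoff 14); vs Q: P (payoff 11); vs R: P (payoff 15).
The only mutual best response is (R, P); neither player gains by switching there.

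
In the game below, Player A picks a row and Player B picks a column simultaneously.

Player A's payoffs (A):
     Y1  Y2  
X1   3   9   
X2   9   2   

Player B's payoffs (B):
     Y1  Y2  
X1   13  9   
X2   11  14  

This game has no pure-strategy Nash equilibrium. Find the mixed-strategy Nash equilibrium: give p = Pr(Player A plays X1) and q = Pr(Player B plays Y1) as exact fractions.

In a mixed NE each player is indifferent between their pure strategies, so the opponent's mix sets the indifference.
Player B indifferent between Y1 and Y2: p·13 + (1−p)·11 = p·9 + (1−p)·14 ⟹ 11 + 2p = 14 + (-5)p ⟹ p = 3/7.
Player A indifferent between X1 and X2: q·3 + (1−q)·9 = q·9 + (1−q)·2 ⟹ 9 + (-6)q = 2 + 7q ⟹ q = 7/13.

p = 3/7, q = 7/13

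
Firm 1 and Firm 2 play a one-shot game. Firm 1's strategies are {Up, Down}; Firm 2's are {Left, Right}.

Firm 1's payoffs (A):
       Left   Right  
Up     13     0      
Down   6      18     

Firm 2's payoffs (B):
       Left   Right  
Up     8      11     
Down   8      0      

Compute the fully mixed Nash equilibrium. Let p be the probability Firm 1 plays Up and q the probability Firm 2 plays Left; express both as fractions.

In a mixed NE each player is indifferent between their pure strategies, so the opponent's mix sets the indifference.
Firm 2 indifferent between Left and Right: p·8 + (1−p)·8 = p·11 + (1−p)·0 ⟹ 8 + 0p = 0 + 11p ⟹ p = 8/11.
Firm 1 indifferent between Up and Down: q·13 + (1−q)·0 = q·6 + (1−q)·18 ⟹ 0 + 13q = 18 + (-12)q ⟹ q = 18/25.

p = 8/11, q = 18/25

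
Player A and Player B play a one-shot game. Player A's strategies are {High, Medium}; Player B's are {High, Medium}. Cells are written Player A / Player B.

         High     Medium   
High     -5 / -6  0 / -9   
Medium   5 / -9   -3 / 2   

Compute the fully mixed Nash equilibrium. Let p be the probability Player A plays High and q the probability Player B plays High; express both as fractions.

p = 11/14, q = 3/13

In a mixed NE each player is indifferent between their pure strategies, so the opponent's mix sets the indifference.
Player B indifferent between High and Medium: p·(-6) + (1−p)·(-9) = p·(-9) + (1−p)·2 ⟹ (-9) + 3p = 2 + (-11)p ⟹ p = 11/14.
Player A indifferent between High and Medium: q·(-5) + (1−q)·0 = q·5 + (1−q)·(-3) ⟹ 0 + (-5)q = (-3) + 8q ⟹ q = 3/13.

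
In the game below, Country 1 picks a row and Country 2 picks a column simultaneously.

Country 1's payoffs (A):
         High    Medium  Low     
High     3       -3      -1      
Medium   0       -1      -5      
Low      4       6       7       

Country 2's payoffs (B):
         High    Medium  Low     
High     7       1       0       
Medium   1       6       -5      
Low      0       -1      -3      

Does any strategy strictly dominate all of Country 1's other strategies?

Check whether one of Country 1's strategies beats all alternatives regardless of what the opponent does.
Low strictly dominates: vs High: 4 > each of {3, 0}; vs Medium: 6 > each of {-3, -1}; vs Low: 7 > each of {-1, -5}.

Low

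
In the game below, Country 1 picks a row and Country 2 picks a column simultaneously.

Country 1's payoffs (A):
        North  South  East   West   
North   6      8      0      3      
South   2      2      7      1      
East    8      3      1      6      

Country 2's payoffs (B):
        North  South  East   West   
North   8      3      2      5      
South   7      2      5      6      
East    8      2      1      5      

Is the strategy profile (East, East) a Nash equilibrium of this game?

No

Holding Country 2 at East: Country 1 gets 1 from East but could get 7 by switching to South. Country 1 has a profitable deviation.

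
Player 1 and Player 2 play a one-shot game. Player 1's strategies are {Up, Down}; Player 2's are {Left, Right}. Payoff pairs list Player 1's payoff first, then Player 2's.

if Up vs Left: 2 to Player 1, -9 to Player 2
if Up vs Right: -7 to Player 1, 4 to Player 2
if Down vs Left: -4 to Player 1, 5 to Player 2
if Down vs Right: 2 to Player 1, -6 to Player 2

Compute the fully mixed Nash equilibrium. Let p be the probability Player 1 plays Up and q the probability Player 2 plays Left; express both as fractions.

p = 11/24, q = 3/5

In a mixed NE each player is indifferent between their pure strategies, so the opponent's mix sets the indifference.
Player 2 indifferent between Left and Right: p·(-9) + (1−p)·5 = p·4 + (1−p)·(-6) ⟹ 5 + (-14)p = (-6) + 10p ⟹ p = 11/24.
Player 1 indifferent between Up and Down: q·2 + (1−q)·(-7) = q·(-4) + (1−q)·2 ⟹ (-7) + 9q = 2 + (-6)q ⟹ q = 3/5.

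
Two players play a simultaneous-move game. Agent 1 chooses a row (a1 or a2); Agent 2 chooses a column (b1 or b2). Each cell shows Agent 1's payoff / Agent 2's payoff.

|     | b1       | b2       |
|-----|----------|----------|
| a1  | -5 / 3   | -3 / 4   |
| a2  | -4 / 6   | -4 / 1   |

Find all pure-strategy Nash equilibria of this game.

A profile is a Nash equilibrium when each player is best-responding to the other.
Agent 1's best responses — vs b1: a2 (payoff -4); vs b2: a1 (payoff -3).
Agent 2's best responses — vs a1: b2 (payoff 4); vs a2: b1 (payoff 6).
Mutual best responses occur at (a1, b2) and (a2, b1); at each, neither player gains by switching.

(a1, b2) and (a2, b1)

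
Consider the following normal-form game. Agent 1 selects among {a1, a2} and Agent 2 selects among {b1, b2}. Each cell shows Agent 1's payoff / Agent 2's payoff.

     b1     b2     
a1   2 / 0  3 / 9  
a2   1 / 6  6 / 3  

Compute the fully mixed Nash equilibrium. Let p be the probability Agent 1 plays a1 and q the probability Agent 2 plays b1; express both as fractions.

In a mixed NE each player is indifferent between their pure strategies, so the opponent's mix sets the indifference.
Agent 2 indifferent between b1 and b2: p·0 + (1−p)·6 = p·9 + (1−p)·3 ⟹ 6 + (-6)p = 3 + 6p ⟹ p = 1/4.
Agent 1 indifferent between a1 and a2: q·2 + (1−q)·3 = q·1 + (1−q)·6 ⟹ 3 + (-1)q = 6 + (-5)q ⟹ q = 3/4.

p = 1/4, q = 3/4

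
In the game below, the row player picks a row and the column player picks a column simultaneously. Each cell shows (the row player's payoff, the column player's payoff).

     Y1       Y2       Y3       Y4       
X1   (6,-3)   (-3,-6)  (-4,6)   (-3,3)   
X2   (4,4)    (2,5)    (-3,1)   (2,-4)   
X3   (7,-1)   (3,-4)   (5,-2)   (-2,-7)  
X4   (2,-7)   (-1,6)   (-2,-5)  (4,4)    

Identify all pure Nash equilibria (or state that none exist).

Find each player's best response to every opponent strategy; NE are the intersections.
The row player's best responses — vs Y1: X3 (payoff 7); vs Y2: X3 (payoff 3); vs Y3: X3 (payoff 5); vs Y4: X4 (payoff 4).
The column player's best responses — vs X1: Y3 (payoff 6); vs X2: Y2 (payoff 5); vs X3: Y1 (payoff -1); vs X4: Y2 (payoff 6).
The only mutual best response is (X3, Y1); neither player gains by switching there.

(X3, Y1)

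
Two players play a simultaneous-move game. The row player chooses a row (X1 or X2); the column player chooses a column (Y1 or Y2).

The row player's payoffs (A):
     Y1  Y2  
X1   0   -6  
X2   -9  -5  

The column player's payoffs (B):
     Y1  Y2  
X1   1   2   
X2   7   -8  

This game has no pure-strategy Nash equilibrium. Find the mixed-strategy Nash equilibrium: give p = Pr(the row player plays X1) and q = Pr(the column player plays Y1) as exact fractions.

Each player's mixing probability is pinned down by making the *other* player indifferent.
The column player indifferent between Y1 and Y2: p·1 + (1−p)·7 = p·2 + (1−p)·(-8) ⟹ 7 + (-6)p = (-8) + 10p ⟹ p = 15/16.
The row player indifferent between X1 and X2: q·0 + (1−q)·(-6) = q·(-9) + (1−q)·(-5) ⟹ (-6) + 6q = (-5) + (-4)q ⟹ q = 1/10.

p = 15/16, q = 1/10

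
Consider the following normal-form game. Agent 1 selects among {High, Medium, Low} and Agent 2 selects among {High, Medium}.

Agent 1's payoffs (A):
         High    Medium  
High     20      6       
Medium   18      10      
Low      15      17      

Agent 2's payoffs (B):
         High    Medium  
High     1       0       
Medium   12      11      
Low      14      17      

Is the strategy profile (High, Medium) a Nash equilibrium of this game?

Holding Agent 2 at Medium: Agent 1 gets 6 from High but could get 17 by switching to Low. Agent 1 has a profitable deviation.

No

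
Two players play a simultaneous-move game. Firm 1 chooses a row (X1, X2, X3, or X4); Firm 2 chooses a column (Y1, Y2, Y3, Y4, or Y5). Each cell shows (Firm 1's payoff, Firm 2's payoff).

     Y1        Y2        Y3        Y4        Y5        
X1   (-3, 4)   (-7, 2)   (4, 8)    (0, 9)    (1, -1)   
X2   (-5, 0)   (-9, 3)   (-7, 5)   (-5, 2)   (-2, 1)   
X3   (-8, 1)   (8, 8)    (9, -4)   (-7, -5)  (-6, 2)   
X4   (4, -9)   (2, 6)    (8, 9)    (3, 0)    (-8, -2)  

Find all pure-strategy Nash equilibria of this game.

A profile is a Nash equilibrium when each player is best-responding to the other.
Firm 1's best responses — vs Y1: X4 (payoff 4); vs Y2: X3 (payoff 8); vs Y3: X3 (payoff 9); vs Y4: X4 (payoff 3); vs Y5: X1 (payoff 1).
Firm 2's best responses — vs X1: Y4 (payoff 9); vs X2: Y3 (payoff 5); vs X3: Y2 (payoff 8); vs X4: Y3 (payoff 9).
The only mutual best response is (X3, Y2); neither player gains by switching there.

(X3, Y2)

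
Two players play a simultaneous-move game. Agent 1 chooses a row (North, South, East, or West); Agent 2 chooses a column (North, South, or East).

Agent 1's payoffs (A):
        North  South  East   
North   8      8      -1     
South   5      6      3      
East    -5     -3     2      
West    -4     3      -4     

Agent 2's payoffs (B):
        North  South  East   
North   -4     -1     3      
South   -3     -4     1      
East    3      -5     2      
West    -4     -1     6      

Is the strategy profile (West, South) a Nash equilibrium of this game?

No

Holding Agent 2 at South: Agent 1 gets 3 from West but could get 8 by switching to North. Agent 1 has a profitable deviation.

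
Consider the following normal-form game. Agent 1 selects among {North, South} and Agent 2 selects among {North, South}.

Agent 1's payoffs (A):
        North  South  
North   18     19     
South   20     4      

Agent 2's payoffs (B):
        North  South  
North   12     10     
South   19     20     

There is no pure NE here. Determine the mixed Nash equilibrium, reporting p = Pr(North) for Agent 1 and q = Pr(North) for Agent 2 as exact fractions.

p = 1/3, q = 15/17

Each player's mixing probability is pinned down by making the *other* player indifferent.
Agent 2 indifferent between North and South: p·12 + (1−p)·19 = p·10 + (1−p)·20 ⟹ 19 + (-7)p = 20 + (-10)p ⟹ p = 1/3.
Agent 1 indifferent between North and South: q·18 + (1−q)·19 = q·20 + (1−q)·4 ⟹ 19 + (-1)q = 4 + 16q ⟹ q = 15/17.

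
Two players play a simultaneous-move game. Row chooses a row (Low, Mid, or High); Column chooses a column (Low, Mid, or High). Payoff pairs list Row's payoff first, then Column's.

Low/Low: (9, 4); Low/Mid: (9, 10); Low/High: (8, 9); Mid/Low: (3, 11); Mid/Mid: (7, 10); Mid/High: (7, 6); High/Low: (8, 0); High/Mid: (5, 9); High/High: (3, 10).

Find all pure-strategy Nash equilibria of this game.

(Low, Mid)

Check mutual best responses: a cell is a NE iff neither player can gain by unilaterally deviating.
Row's best responses — vs Low: Low (payoff 9); vs Mid: Low (payoff 9); vs High: Low (payoff 8).
Column's best responses — vs Low: Mid (payoff 10); vs Mid: Low (payoff 11); vs High: High (payoff 10).
The only mutual best response is (Low, Mid); neither player gains by switching there.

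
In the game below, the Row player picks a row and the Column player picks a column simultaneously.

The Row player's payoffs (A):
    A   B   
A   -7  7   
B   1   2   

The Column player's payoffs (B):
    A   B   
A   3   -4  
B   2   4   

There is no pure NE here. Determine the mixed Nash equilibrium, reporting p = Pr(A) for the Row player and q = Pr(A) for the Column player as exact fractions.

p = 2/9, q = 5/13

In a mixed NE each player is indifferent between their pure strategies, so the opponent's mix sets the indifference.
The Column player indifferent between A and B: p·3 + (1−p)·2 = p·(-4) + (1−p)·4 ⟹ 2 + 1p = 4 + (-8)p ⟹ p = 2/9.
The Row player indifferent between A and B: q·(-7) + (1−q)·7 = q·1 + (1−q)·2 ⟹ 7 + (-14)q = 2 + (-1)q ⟹ q = 5/13.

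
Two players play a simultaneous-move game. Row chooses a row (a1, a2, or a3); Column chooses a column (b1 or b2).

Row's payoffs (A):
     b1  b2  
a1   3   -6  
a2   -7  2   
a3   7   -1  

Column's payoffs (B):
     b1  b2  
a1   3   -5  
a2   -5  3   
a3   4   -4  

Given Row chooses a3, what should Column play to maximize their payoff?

With Row fixed at a3, Column's payoffs are: b1 → 4, b2 → -4.
The maximum is 4, achieved by b1.

b1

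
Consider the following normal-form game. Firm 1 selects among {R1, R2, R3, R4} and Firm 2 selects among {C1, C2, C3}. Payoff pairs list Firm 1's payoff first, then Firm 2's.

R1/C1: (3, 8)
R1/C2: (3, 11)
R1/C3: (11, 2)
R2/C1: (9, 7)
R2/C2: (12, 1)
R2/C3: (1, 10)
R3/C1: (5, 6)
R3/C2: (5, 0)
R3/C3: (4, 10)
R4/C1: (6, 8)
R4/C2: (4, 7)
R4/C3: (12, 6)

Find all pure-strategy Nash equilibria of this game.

Check mutual best responses: a cell is a NE iff neither player can gain by unilaterally deviating.
Firm 1's best responses — vs C1: R2 (payoff 9); vs C2: R2 (payoff 12); vs C3: R4 (payoff 12).
Firm 2's best responses — vs R1: C2 (payoff 11); vs R2: C3 (payoff 10); vs R3: C3 (payoff 10); vs R4: C1 (payoff 8).
No cell has both players best-responding. For instance, Firm 1's best reply to C2 is R2, but against R2 Firm 2 prefers C3 over C2.

No pure-strategy Nash equilibrium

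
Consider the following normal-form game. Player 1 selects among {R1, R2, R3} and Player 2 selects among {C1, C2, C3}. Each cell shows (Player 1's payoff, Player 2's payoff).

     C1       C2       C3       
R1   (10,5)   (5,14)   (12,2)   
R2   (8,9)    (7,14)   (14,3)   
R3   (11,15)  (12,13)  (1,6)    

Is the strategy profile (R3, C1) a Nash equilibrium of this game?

Holding Player 2 at C1: Player 1 gets 11 from R3, versus 10 from R1, 8 from R2. No profitable deviation for Player 1.
Holding Player 1 at R3: Player 2 gets 15 from C1, versus 13 from C2, 6 from C3. No profitable deviation for Player 2 either.

Yes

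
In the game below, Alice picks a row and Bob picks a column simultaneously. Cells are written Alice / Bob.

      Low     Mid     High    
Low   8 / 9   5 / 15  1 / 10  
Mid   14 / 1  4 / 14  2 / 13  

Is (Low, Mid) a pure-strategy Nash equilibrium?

Holding Bob at Mid: Alice gets 5 from Low, versus 4 from Mid. No profitable deviation for Alice.
Holding Alice at Low: Bob gets 15 from Mid, versus 9 from Low, 10 from High. No profitable deviation for Bob either.

Yes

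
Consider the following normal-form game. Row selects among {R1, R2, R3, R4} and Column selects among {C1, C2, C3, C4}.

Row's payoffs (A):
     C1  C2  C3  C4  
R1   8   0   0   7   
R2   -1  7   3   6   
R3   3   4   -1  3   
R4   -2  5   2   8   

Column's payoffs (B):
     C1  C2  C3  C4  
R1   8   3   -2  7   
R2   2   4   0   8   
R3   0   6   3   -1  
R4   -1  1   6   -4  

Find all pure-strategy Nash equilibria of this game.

Find each player's best response to every opponent strategy; NE are the intersections.
Row's best responses — vs C1: R1 (payoff 8); vs C2: R2 (payoff 7); vs C3: R2 (payoff 3); vs C4: R4 (payoff 8).
Column's best responses — vs R1: C1 (payoff 8); vs R2: C4 (payoff 8); vs R3: C2 (payoff 6); vs R4: C3 (payoff 6).
The only mutual best response is (R1, C1); neither player gains by switching there.

(R1, C1)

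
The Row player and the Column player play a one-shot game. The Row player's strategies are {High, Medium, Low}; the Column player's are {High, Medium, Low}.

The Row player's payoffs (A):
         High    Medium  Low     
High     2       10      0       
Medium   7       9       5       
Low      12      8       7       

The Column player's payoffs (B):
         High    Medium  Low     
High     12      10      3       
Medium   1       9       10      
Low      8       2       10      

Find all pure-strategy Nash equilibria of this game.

Check mutual best responses: a cell is a NE iff neither player can gain by unilaterally deviating.
The Row player's best responses — vs High: Low (payoff 12); vs Medium: High (payoff 10); vs Low: Low (payoff 7).
The Column player's best responses — vs High: High (payoff 12); vs Medium: Low (payoff 10); vs Low: Low (payoff 10).
The only mutual best response is (Low, Low); neither player gains by switching there.

(Low, Low)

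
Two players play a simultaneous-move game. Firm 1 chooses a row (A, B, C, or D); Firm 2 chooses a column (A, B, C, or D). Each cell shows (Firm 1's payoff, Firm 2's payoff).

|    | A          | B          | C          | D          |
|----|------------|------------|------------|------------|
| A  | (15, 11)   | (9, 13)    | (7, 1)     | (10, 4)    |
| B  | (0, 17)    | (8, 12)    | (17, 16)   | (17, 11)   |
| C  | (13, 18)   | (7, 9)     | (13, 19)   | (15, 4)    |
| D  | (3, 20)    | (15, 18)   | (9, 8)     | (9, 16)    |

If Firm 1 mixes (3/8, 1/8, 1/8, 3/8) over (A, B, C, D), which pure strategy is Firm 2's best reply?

Compute Firm 2's expected payoff from each pure strategy against the given mix.
A: (3/8)·11 + (1/8)·17 + (1/8)·18 + (3/8)·20 = 16
B: (3/8)·13 + (1/8)·12 + (1/8)·9 + (3/8)·18 = 57/4
C: (3/8)·1 + (1/8)·16 + (1/8)·19 + (3/8)·8 = 31/4
D: (3/8)·4 + (1/8)·11 + (1/8)·4 + (3/8)·16 = 75/8
Highest expected payoff is 16, from A.

A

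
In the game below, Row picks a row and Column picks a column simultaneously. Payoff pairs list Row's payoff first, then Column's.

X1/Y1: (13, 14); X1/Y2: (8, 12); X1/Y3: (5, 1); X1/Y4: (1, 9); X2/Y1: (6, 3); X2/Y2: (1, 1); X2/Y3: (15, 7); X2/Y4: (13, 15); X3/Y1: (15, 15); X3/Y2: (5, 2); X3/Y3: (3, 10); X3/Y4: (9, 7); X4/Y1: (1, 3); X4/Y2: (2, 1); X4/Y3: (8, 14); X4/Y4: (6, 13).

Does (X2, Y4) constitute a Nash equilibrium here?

Holding Column at Y4: Row gets 13 from X2, versus 1 from X1, 9 from X3, 6 from X4. No profitable deviation for Row.
Holding Row at X2: Column gets 15 from Y4, versus 3 from Y1, 1 from Y2, 7 from Y3. No profitable deviation for Column either.

Yes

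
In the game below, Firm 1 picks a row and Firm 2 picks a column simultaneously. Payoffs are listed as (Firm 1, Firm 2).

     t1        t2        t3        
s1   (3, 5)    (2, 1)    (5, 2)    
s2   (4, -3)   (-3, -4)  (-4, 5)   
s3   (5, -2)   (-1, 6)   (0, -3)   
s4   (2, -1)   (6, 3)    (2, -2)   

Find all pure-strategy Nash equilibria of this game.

Find each player's best response to every opponent strategy; NE are the intersections.
Firm 1's best responses — vs t1: s3 (payoff 5); vs t2: s4 (payoff 6); vs t3: s1 (payoff 5).
Firm 2's best responses — vs s1: t1 (payoff 5); vs s2: t3 (payoff 5); vs s3: t2 (payoff 6); vs s4: t2 (payoff 3).
The only mutual best response is (s4, t2); neither player gains by switching there.

(s4, t2)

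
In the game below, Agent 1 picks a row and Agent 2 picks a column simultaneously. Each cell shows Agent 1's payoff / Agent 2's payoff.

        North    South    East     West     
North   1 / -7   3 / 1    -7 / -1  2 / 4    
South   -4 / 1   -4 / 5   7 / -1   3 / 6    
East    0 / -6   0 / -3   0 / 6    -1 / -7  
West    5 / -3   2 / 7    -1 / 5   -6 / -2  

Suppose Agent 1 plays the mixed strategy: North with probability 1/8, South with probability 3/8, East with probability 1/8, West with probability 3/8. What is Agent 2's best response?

Agent 2's best reply maximizes expected payoff against the mix.
North: (1/8)·(-7) + (3/8)·1 + (1/8)·(-6) + (3/8)·(-3) = -19/8
South: (1/8)·1 + (3/8)·5 + (1/8)·(-3) + (3/8)·7 = 17/4
East: (1/8)·(-1) + (3/8)·(-1) + (1/8)·6 + (3/8)·5 = 17/8
West: (1/8)·4 + (3/8)·6 + (1/8)·(-7) + (3/8)·(-2) = 9/8
Highest expected payoff is 17/4, from South.

South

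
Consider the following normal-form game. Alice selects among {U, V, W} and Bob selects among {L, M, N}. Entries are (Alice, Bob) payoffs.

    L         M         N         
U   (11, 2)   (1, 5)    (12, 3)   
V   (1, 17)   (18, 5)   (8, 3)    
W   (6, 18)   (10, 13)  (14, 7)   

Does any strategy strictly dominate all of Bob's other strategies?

A strategy is strictly dominant if it gives Bob a strictly higher payoff than every other strategy, against every choice by the opponent.
L is not dominant: against U, M gives 5 > 2.
M is not dominant: against V, L gives 17 > 5.
N is not dominant: against U, M gives 5 > 3.
No single strategy is best against every opponent action.

No strictly dominant strategy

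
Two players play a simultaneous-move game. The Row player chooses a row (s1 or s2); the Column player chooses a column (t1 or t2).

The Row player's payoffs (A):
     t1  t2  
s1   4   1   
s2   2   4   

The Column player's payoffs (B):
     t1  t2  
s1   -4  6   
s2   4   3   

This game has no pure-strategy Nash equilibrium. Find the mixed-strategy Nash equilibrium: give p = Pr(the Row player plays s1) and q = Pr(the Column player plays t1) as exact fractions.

p = 1/11, q = 3/5

In a mixed NE each player is indifferent between their pure strategies, so the opponent's mix sets the indifference.
The Column player indifferent between t1 and t2: p·(-4) + (1−p)·4 = p·6 + (1−p)·3 ⟹ 4 + (-8)p = 3 + 3p ⟹ p = 1/11.
The Row player indifferent between s1 and s2: q·4 + (1−q)·1 = q·2 + (1−q)·4 ⟹ 1 + 3q = 4 + (-2)q ⟹ q = 3/5.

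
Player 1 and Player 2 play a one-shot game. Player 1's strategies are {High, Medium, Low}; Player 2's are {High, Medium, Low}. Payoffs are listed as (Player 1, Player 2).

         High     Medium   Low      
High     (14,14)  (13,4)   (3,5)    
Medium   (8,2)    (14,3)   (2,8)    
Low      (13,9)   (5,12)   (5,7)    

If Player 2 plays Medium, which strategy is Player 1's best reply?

With Player 2 fixed at Medium, Player 1's payoffs are: High → 13, Medium → 14, Low → 5.
The maximum is 14, achieved by Medium.

Medium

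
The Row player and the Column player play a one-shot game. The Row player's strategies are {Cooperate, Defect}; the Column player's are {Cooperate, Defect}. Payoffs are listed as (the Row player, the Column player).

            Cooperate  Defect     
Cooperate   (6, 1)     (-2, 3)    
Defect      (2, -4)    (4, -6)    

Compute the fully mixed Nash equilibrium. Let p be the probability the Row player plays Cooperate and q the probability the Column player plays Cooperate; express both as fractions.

Each player's mixing probability is pinned down by making the *other* player indifferent.
The Column player indifferent between Cooperate and Defect: p·1 + (1−p)·(-4) = p·3 + (1−p)·(-6) ⟹ (-4) + 5p = (-6) + 9p ⟹ p = 1/2.
The Row player indifferent between Cooperate and Defect: q·6 + (1−q)·(-2) = q·2 + (1−q)·4 ⟹ (-2) + 8q = 4 + (-2)q ⟹ q = 3/5.

p = 1/2, q = 3/5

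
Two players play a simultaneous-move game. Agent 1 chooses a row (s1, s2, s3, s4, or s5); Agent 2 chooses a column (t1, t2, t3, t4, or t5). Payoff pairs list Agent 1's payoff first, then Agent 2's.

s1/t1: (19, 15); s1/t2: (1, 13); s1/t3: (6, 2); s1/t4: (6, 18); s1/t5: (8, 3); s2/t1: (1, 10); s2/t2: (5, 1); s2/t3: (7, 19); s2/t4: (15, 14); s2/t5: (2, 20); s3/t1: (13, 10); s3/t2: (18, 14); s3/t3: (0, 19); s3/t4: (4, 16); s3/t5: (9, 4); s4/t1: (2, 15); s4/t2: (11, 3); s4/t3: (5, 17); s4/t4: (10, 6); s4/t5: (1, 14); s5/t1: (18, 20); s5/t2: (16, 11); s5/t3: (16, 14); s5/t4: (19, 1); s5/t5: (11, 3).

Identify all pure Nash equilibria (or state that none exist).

No pure-strategy Nash equilibrium

Find each player's best response to every opponent strategy; NE are the intersections.
Agent 1's best responses — vs t1: s1 (payoff 19); vs t2: s3 (payoff 18); vs t3: s5 (payoff 16); vs t4: s5 (payoff 19); vs t5: s5 (payoff 11).
Agent 2's best responses — vs s1: t4 (payoff 18); vs s2: t5 (payoff 20); vs s3: t3 (payoff 19); vs s4: t3 (payoff 17); vs s5: t1 (payoff 20).
No cell has both players best-responding. For instance, Agent 1's best reply to t3 is s5, but against s5 Agent 2 prefers t1 over t3.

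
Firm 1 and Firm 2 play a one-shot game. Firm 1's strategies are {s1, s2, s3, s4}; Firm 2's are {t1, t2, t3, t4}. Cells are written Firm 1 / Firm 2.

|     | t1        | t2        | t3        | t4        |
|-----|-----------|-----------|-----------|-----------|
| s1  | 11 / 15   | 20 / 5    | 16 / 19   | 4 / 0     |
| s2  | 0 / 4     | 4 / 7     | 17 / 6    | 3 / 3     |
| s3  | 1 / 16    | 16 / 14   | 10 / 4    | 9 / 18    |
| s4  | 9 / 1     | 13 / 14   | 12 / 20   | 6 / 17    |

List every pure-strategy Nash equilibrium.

Check mutual best responses: a cell is a NE iff neither player can gain by unilaterally deviating.
Firm 1's best responses — vs t1: s1 (payoff 11); vs t2: s1 (payoff 20); vs t3: s2 (payoff 17); vs t4: s3 (payoff 9).
Firm 2's best responses — vs s1: t3 (payoff 19); vs s2: t2 (payoff 7); vs s3: t4 (payoff 18); vs s4: t3 (payoff 20).
The only mutual best response is (s3, t4); neither player gains by switching there.

(s3, t4)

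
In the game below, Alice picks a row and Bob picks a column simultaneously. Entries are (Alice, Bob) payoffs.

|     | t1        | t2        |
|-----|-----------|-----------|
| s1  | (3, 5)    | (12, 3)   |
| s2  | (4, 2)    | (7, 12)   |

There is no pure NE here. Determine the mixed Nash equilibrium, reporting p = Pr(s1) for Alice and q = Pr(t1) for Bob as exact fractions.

In a mixed NE each player is indifferent between their pure strategies, so the opponent's mix sets the indifference.
Bob indifferent between t1 and t2: p·5 + (1−p)·2 = p·3 + (1−p)·12 ⟹ 2 + 3p = 12 + (-9)p ⟹ p = 5/6.
Alice indifferent between s1 and s2: q·3 + (1−q)·12 = q·4 + (1−q)·7 ⟹ 12 + (-9)q = 7 + (-3)q ⟹ q = 5/6.

p = 5/6, q = 5/6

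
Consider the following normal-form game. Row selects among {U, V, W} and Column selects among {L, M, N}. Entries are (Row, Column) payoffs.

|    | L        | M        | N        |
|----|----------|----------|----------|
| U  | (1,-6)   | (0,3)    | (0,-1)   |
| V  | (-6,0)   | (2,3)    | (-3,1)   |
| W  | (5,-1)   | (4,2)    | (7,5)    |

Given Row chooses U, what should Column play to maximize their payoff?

M

With Row fixed at U, Column's payoffs are: L → -6, M → 3, N → -1.
The maximum is 3, achieved by M.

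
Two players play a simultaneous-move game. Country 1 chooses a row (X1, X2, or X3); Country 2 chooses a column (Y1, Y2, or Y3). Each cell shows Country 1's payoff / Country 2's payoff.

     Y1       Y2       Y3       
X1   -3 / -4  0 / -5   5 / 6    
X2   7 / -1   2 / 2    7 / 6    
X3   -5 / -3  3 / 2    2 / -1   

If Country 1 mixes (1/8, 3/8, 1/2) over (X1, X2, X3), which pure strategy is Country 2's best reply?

Y3

Country 2's best reply maximizes expected payoff against the mix.
Y1: (1/8)·(-4) + (3/8)·(-1) + (1/2)·(-3) = -19/8
Y2: (1/8)·(-5) + (3/8)·2 + (1/2)·2 = 9/8
Y3: (1/8)·6 + (3/8)·6 + (1/2)·(-1) = 5/2
Highest expected payoff is 5/2, from Y3.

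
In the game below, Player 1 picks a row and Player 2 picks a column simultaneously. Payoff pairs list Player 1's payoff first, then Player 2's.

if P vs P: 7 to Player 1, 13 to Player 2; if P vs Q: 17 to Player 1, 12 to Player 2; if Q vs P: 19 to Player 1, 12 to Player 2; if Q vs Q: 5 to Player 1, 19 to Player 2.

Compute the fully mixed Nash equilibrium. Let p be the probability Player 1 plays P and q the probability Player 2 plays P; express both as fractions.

In a mixed NE each player is indifferent between their pure strategies, so the opponent's mix sets the indifference.
Player 2 indifferent between P and Q: p·13 + (1−p)·12 = p·12 + (1−p)·19 ⟹ 12 + 1p = 19 + (-7)p ⟹ p = 7/8.
Player 1 indifferent between P and Q: q·7 + (1−q)·17 = q·19 + (1−q)·5 ⟹ 17 + (-10)q = 5 + 14q ⟹ q = 1/2.

p = 7/8, q = 1/2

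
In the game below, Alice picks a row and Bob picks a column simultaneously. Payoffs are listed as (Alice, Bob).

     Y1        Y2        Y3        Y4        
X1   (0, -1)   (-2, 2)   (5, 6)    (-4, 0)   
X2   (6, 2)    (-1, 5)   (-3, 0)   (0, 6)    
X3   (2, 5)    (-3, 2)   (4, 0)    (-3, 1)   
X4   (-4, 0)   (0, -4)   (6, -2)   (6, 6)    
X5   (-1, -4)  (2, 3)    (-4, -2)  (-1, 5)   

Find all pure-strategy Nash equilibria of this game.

(X4, Y4)

A profile is a Nash equilibrium when each player is best-responding to the other.
Alice's best responses — vs Y1: X2 (payoff 6); vs Y2: X5 (payoff 2); vs Y3: X4 (payoff 6); vs Y4: X4 (payoff 6).
Bob's best responses — vs X1: Y3 (payoff 6); vs X2: Y4 (payoff 6); vs X3: Y1 (payoff 5); vs X4: Y4 (payoff 6); vs X5: Y4 (payoff 5).
The only mutual best response is (X4, Y4); neither player gains by switching there.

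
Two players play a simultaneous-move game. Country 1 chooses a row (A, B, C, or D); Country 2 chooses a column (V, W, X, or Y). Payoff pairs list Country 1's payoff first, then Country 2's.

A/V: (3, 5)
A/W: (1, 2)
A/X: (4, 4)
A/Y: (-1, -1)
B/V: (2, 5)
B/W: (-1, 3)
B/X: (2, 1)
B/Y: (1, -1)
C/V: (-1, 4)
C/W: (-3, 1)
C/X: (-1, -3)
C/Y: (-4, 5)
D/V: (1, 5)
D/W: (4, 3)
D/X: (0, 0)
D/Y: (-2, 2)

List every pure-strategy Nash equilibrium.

(A, V)

Check mutual best responses: a cell is a NE iff neither player can gain by unilaterally deviating.
Country 1's best responses — vs V: A (payoff 3); vs W: D (payoff 4); vs X: A (payoff 4); vs Y: B (payoff 1).
Country 2's best responses — vs A: V (payoff 5); vs B: V (payoff 5); vs C: Y (payoff 5); vs D: V (payoff 5).
The only mutual best response is (A, V); neither player gains by switching there.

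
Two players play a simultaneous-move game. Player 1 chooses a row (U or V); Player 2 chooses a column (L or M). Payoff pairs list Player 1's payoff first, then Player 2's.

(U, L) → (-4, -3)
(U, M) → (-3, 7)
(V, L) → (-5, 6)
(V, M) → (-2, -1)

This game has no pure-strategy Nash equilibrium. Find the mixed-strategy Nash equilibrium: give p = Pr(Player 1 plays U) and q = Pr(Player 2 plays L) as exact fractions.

p = 7/17, q = 1/2

In a mixed NE each player is indifferent between their pure strategies, so the opponent's mix sets the indifference.
Player 2 indifferent between L and M: p·(-3) + (1−p)·6 = p·7 + (1−p)·(-1) ⟹ 6 + (-9)p = (-1) + 8p ⟹ p = 7/17.
Player 1 indifferent between U and V: q·(-4) + (1−q)·(-3) = q·(-5) + (1−q)·(-2) ⟹ (-3) + (-1)q = (-2) + (-3)q ⟹ q = 1/2.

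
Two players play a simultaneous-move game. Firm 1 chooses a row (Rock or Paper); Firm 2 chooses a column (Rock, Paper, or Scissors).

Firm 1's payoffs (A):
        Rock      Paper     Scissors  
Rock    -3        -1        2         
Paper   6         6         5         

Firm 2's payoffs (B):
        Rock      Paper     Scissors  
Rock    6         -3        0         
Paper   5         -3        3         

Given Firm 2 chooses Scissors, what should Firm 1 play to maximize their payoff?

Paper

With Firm 2 fixed at Scissors, Firm 1's payoffs are: Rock → 2, Paper → 5.
The maximum is 5, achieved by Paper.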